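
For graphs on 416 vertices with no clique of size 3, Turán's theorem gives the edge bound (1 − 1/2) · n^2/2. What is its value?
Turán density bound = (1/2) · 416^2/2 = 43264

Turán's theorem: ex(n, K_{r+1}) is achieved by the complete r-partite Turán graph T(n, r) with parts as balanced as possible, and is at most (1 − 1/r) · n^2/2. For r = 2, n = 416: the density bound is (1/2) · 173056/2 = 43264. Since 2 ∣ 416, the Turán graph T(416, 2) has parts of equal size 208, and its edge count e(T(416, 2)) = 43264 attains the density bound exactly.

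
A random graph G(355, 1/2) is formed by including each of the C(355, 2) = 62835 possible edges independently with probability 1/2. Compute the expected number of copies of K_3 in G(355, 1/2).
E[# K_3] = C(355, 3) · (1/2)^C(3, 2) = 7393585 / 2^3 = 924198.125

For each 3-subset S of vertices (there are C(355, 3) = 7393585 such S), let X_S = 1 if S induces a K_3 (all C(3, 2) = 3 edges present). Then P(X_S = 1) = (1/2)^3 = 1/8. By linearity of expectation, E[# K_3] = C(355, 3) · (1/2)^3 = 7393585 / 8 = 924198.125.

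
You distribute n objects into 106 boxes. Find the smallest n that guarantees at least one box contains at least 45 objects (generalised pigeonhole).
n = (45 − 1)·106 + 1 = 4665

By the generalised pigeonhole principle, to guarantee some box contains ≥ r objects we need more than (r − 1) · k objects total. Threshold: n = (r − 1) · k + 1. With r = 45 and k = 106: n = 44 · 106 + 1 = 4664 + 1 = 4665. For n = 4664 = 44 · 106, we can put exactly 44 objects in every box, avoiding 45 in any single one — so 4665 is tight.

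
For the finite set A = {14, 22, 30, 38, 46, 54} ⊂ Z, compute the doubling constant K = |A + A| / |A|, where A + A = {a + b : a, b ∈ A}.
K = |A + A| / |A| = 11/6

Enumerate A + A = {a + b : a, b ∈ A}. With |A| = 6, there are |A|^2 = 36 ordered sum pairs; collecting distinct values, A + A = {28, 36, 44, 52, 60, 68, 76, 84, 92, 100, 108}, so |A + A| = 11. Thus K = 11/6. Here |A + A| = 2|A| − 1 = 11, the minimum possible — so K = 11/6 is minimal, which holds iff A is an arithmetic progression.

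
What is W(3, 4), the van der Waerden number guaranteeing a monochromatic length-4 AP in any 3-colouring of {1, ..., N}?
W(3, 4) = 293

This is a classical value, W(3, 4) = 293, established by combining an explicit 3-colouring of {1, ..., 292} with no monochromatic 4-AP (giving the lower bound W(3, 4) > 292) and a finite case analysis / exhaustive computer search showing every 3-colouring of {1, ..., 293} has such an AP.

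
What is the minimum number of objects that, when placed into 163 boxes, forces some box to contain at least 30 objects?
n = (30 − 1)·163 + 1 = 4728

By the generalised pigeonhole principle, to guarantee some box contains ≥ r objects we need more than (r − 1) · k objects total. Threshold: n = (r − 1) · k + 1. With r = 30 and k = 163: n = 29 · 163 + 1 = 4727 + 1 = 4728. For n = 4727 = 29 · 163, we can put exactly 29 objects in every box, avoiding 30 in any single one — so 4728 is tight.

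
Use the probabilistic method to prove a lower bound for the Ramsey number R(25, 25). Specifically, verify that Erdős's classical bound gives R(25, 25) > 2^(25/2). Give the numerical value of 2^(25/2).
2^(25/2) = 5792.6188; so R(25, 25) > 5792.6188

Colour each edge of K_n uniformly at random with red/blue. The expected number of monochromatic K_25 is C(n, 25) · 2 · 2^(−C(25,2)). If C(n, 25) · 2^(1 − C(25,2)) < 1, then with positive probability no monochromatic K_25 exists, so R(25, 25) > n. The standard estimate C(n, 25) ≤ n^25/25! shows this inequality holds whenever n ≤ 2^(25/2) (since 25! · 2^(C(25,2) − 1) > 2^(25^2/2) ≥ n^25). Hence R(25, 25) > 2^(25/2) = 5792.6188.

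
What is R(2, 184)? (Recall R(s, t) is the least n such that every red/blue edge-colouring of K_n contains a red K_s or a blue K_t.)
R(2, 184) = 184

R(2, k) = k for all k ≥ 2: in a 2-colouring of K_k, either some edge is red (a red K_2) or all edges are blue (a blue K_k). And K_{183} coloured all-blue has no blue K_184, so R(2, 184) > 183. Hence R(2, 184) = 184.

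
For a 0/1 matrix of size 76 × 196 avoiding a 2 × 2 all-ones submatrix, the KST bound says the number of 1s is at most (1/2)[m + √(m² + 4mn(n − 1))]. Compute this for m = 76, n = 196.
z(76, 196; 2, 2) ≤ (1/2)[76 + √(76² + 4·76·196·195)] = (1/2)[76 + √11624656] = 1742.7475

Kővári–Sós–Turán: let r_1, ..., r_76 be the row sums and z = Σ r_i the total number of 1s. Each pair of columns can share at most one row with both entries 1 (else a 2×2 all-ones block appears), so Σ_i C(r_i, 2) ≤ C(196, 2) = 19110. By convexity Σ_i C(r_i, 2) ≥ 76·C(z/76, 2) = z(z − 76)/(2·76), giving z² − 76z − 76·196·195 ≤ 0 and hence z ≤ (1/2)[76 + √(5776 + 4·2904720)] = (1/2)[76 + √11624656] ≈ (1/2)(76 + 3409.495) = 1742.7475.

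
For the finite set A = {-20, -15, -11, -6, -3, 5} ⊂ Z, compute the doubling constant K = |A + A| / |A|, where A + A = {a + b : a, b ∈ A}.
K = |A + A| / |A| = 19/6

Enumerate A + A = {a + b : a, b ∈ A}. With |A| = 6, there are |A|^2 = 36 ordered sum pairs; collecting distinct values, A + A = {-40, -35, -31, -30, -26, -23, -22, -21, -18, -17, -15, -14, -12, -10, -9, -6, -1, 2, 10}, so |A + A| = 19. Thus K = 19/6. For comparison, the minimum possible |A + A| over all 6-element sets is 2·6 − 1 = 11 (so min K = 11/6), attained only by arithmetic progressions.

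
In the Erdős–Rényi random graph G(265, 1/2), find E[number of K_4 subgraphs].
E[# K_4] = C(265, 4) · (1/2)^C(4, 2) = 200860990 / 2^6 = 100430495/32 = 3138452.96875

For each 4-subset S of vertices (there are C(265, 4) = 200860990 such S), let X_S = 1 if S induces a K_4 (all C(4, 2) = 6 edges present). Then P(X_S = 1) = (1/2)^6 = 1/64. By linearity of expectation, E[# K_4] = C(265, 4) · (1/2)^6 = 200860990 / 64 = 100430495/32 = 3138452.96875.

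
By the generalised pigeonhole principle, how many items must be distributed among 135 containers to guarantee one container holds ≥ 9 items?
n = (9 − 1)·135 + 1 = 1081

By the generalised pigeonhole principle, to guarantee some box contains ≥ r objects we need more than (r − 1) · k objects total. Threshold: n = (r − 1) · k + 1. With r = 9 and k = 135: n = 8 · 135 + 1 = 1080 + 1 = 1081. For n = 1080 = 8 · 135, we can put exactly 8 objects in every box, avoiding 9 in any single one — so 1081 is tight.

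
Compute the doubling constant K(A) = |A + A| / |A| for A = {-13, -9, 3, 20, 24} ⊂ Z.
K = |A + A| / |A| = 14/5

Enumerate A + A = {a + b : a, b ∈ A}. With |A| = 5, there are |A|^2 = 25 ordered sum pairs; collecting distinct values, A + A = {-26, -22, -18, -10, -6, 6, 7, 11, 15, 23, 27, 40, 44, 48}, so |A + A| = 14. Thus K = 14/5. For comparison, the minimum possible |A + A| over all 5-element sets is 2·5 − 1 = 9 (so min K = 9/5), attained only by arithmetic progressions.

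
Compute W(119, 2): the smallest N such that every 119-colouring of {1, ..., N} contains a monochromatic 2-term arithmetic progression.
W(119, 2) = 119 + 1 = 120

A 2-term AP is any pair of integers, so a monochromatic 2-AP exists iff some colour is used at least twice. With 119 colours, the colouring i ↦ i on {1, ..., 119} uses each colour once, avoiding any monochromatic pair, so W(119, 2) > 119. For {1, ..., 120}, pigeonhole forces two integers of the same colour, which form a monochromatic 2-AP. Hence W(119, 2) = 120.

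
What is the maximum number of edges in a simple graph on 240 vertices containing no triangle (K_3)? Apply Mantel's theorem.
ex(240, K_3) = ⌊240^2/4⌋ = 14400

Mantel (1907): a triangle-free graph on n vertices has at most ⌊n^2/4⌋ edges, with equality for the complete bipartite graph K_{⌊n/2⌋, ⌈n/2⌉}. For n = 240: ⌊240^2/4⌋ = ⌊57600/4⌋ = 14400. The extremal graph is K_{120, 120}, which has 120·120 = 14400 edges.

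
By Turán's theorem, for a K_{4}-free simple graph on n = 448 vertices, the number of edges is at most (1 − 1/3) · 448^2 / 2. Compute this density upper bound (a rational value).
Turán density bound = (2/3) · 448^2/2 = 200704/3 ≈ 66901.3333

Turán's theorem: ex(n, K_{r+1}) is achieved by the complete r-partite Turán graph T(n, r) with parts as balanced as possible, and is at most (1 − 1/r) · n^2/2. For r = 3, n = 448: the density bound is (2/3) · 200704/2 = 200704/3 ≈ 66901.3333. The integer-valued extremum is e(T(448, 3)) = 66901, which is strictly less than the density bound 200704/3 since 3 ∤ 448 (the parts of T(448, 3) cannot all be equal).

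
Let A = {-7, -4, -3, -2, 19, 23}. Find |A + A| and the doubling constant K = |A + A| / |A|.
K = |A + A| / |A| = 19/6

Enumerate A + A = {a + b : a, b ∈ A}. With |A| = 6, there are |A|^2 = 36 ordered sum pairs; collecting distinct values, A + A = {-14, -11, -10, -9, -8, -7, -6, -5, -4, 12, 15, 16, 17, 19, 20, 21, 38, 42, 46}, so |A + A| = 19. Thus K = 19/6. For comparison, the minimum possible |A + A| over all 6-element sets is 2·6 − 1 = 11 (so min K = 11/6), attained only by arithmetic progressions.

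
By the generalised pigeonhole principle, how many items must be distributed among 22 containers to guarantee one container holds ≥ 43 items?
n = (43 − 1)·22 + 1 = 925

By the generalised pigeonhole principle, to guarantee some box contains ≥ r objects we need more than (r − 1) · k objects total. Threshold: n = (r − 1) · k + 1. With r = 43 and k = 22: n = 42 · 22 + 1 = 924 + 1 = 925. For n = 924 = 42 · 22, we can put exactly 42 objects in every box, avoiding 43 in any single one — so 925 is tight.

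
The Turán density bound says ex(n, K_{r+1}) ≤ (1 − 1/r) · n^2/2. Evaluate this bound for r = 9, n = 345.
Turán density bound = (8/9) · 345^2/2 = 52900

Turán's theorem: ex(n, K_{r+1}) is achieved by the complete r-partite Turán graph T(n, r) with parts as balanced as possible, and is at most (1 − 1/r) · n^2/2. For r = 9, n = 345: the density bound is (8/9) · 119025/2 = 52900. The integer-valued extremum is e(T(345, 9)) = 52899, which is strictly less than the density bound 52900 since 9 ∤ 345 (the parts of T(345, 9) cannot all be equal).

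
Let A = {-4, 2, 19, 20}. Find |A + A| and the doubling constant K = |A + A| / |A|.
K = |A + A| / |A| = 10/4 = 5/2

Enumerate A + A = {a + b : a, b ∈ A}. With |A| = 4, there are |A|^2 = 16 ordered sum pairs; collecting distinct values, A + A = {-8, -2, 4, 15, 16, 21, 22, 38, 39, 40}, so |A + A| = 10. Thus K = 10/4 = 5/2. For comparison, the minimum possible |A + A| over all 4-element sets is 2·4 − 1 = 7 (so min K = 7/4), attained only by arithmetic progressions.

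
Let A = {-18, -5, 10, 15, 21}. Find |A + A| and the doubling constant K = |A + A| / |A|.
K = |A + A| / |A| = 15/5 = 3

Enumerate A + A = {a + b : a, b ∈ A}. With |A| = 5, there are |A|^2 = 25 ordered sum pairs; collecting distinct values, A + A = {-36, -23, -10, -8, -3, 3, 5, 10, 16, 20, 25, 30, 31, 36, 42}, so |A + A| = 15. Thus K = 15/5 = 3. For comparison, the minimum possible |A + A| over all 5-element sets is 2·5 − 1 = 9 (so min K = 9/5), attained only by arithmetic progressions.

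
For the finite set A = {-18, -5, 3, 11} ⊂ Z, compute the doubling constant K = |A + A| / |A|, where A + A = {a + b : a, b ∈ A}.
K = |A + A| / |A| = 9/4

Enumerate A + A = {a + b : a, b ∈ A}. With |A| = 4, there are |A|^2 = 16 ordered sum pairs; collecting distinct values, A + A = {-36, -23, -15, -10, -7, -2, 6, 14, 22}, so |A + A| = 9. Thus K = 9/4. For comparison, the minimum possible |A + A| over all 4-element sets is 2·4 − 1 = 7 (so min K = 7/4), attained only by arithmetic progressions.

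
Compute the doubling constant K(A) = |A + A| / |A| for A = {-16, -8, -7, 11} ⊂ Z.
K = |A + A| / |A| = 10/4 = 5/2

Enumerate A + A = {a + b : a, b ∈ A}. With |A| = 4, there are |A|^2 = 16 ordered sum pairs; collecting distinct values, A + A = {-32, -24, -23, -16, -15, -14, -5, 3, 4, 22}, so |A + A| = 10. Thus K = 10/4 = 5/2. For comparison, the minimum possible |A + A| over all 4-element sets is 2·4 − 1 = 7 (so min K = 7/4), attained only by arithmetic progressions.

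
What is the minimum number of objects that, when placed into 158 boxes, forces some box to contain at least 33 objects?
n = (33 − 1)·158 + 1 = 5057

By the generalised pigeonhole principle, to guarantee some box contains ≥ r objects we need more than (r − 1) · k objects total. Threshold: n = (r − 1) · k + 1. With r = 33 and k = 158: n = 32 · 158 + 1 = 5056 + 1 = 5057. For n = 5056 = 32 · 158, we can put exactly 32 objects in every box, avoiding 33 in any single one — so 5057 is tight.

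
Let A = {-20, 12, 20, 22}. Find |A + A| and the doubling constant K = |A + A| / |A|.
K = |A + A| / |A| = 10/4 = 5/2

Enumerate A + A = {a + b : a, b ∈ A}. With |A| = 4, there are |A|^2 = 16 ordered sum pairs; collecting distinct values, A + A = {-40, -8, 0, 2, 24, 32, 34, 40, 42, 44}, so |A + A| = 10. Thus K = 10/4 = 5/2. For comparison, the minimum possible |A + A| over all 4-element sets is 2·4 − 1 = 7 (so min K = 7/4), attained only by arithmetic progressions.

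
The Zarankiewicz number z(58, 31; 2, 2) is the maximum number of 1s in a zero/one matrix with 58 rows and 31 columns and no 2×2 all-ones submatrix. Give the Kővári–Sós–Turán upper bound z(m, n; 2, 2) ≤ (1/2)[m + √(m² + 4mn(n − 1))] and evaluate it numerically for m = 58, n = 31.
z(58, 31; 2, 2) ≤ (1/2)[58 + √(58² + 4·58·31·30)] = (1/2)[58 + √219124] = 263.0534

Kővári–Sós–Turán: let r_1, ..., r_58 be the row sums and z = Σ r_i the total number of 1s. Each pair of columns can share at most one row with both entries 1 (else a 2×2 all-ones block appears), so Σ_i C(r_i, 2) ≤ C(31, 2) = 465. By convexity Σ_i C(r_i, 2) ≥ 58·C(z/58, 2) = z(z − 58)/(2·58), giving z² − 58z − 58·31·30 ≤ 0 and hence z ≤ (1/2)[58 + √(3364 + 4·53940)] = (1/2)[58 + √219124] ≈ (1/2)(58 + 468.1068) = 263.0534.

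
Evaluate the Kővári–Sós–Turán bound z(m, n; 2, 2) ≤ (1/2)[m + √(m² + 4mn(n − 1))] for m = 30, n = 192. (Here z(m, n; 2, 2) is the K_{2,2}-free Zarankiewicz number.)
z(30, 192; 2, 2) ≤ (1/2)[30 + √(30² + 4·30·192·191)] = (1/2)[30 + √4401540] = 1063.9924

Kővári–Sós–Turán: let r_1, ..., r_30 be the row sums and z = Σ r_i the total number of 1s. Each pair of columns can share at most one row with both entries 1 (else a 2×2 all-ones block appears), so Σ_i C(r_i, 2) ≤ C(192, 2) = 18336. By convexity Σ_i C(r_i, 2) ≥ 30·C(z/30, 2) = z(z − 30)/(2·30), giving z² − 30z − 30·192·191 ≤ 0 and hence z ≤ (1/2)[30 + √(900 + 4·1100160)] = (1/2)[30 + √4401540] ≈ (1/2)(30 + 2097.9847) = 1063.9924.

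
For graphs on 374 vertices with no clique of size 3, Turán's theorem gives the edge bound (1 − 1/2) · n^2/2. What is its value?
Turán density bound = (1/2) · 374^2/2 = 34969

Turán's theorem: ex(n, K_{r+1}) is achieved by the complete r-partite Turán graph T(n, r) with parts as balanced as possible, and is at most (1 − 1/r) · n^2/2. For r = 2, n = 374: the density bound is (1/2) · 139876/2 = 34969. Since 2 ∣ 374, the Turán graph T(374, 2) has parts of equal size 187, and its edge count e(T(374, 2)) = 34969 attains the density bound exactly.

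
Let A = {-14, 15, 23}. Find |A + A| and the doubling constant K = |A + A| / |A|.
K = |A + A| / |A| = 6/3 = 2

Enumerate A + A = {a + b : a, b ∈ A}. With |A| = 3, there are |A|^2 = 9 ordered sum pairs; collecting distinct values, A + A = {-28, 1, 9, 30, 38, 46}, so |A + A| = 6. Thus K = 6/3 = 2. For comparison, the minimum possible |A + A| over all 3-element sets is 2·3 − 1 = 5 (so min K = 5/3), attained only by arithmetic progressions.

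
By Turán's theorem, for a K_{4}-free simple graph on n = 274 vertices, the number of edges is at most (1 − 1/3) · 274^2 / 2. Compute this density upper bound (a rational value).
Turán density bound = (2/3) · 274^2/2 = 75076/3 ≈ 25025.3333

Turán's theorem: ex(n, K_{r+1}) is achieved by the complete r-partite Turán graph T(n, r) with parts as balanced as possible, and is at most (1 − 1/r) · n^2/2. For r = 3, n = 274: the density bound is (2/3) · 75076/2 = 75076/3 ≈ 25025.3333. The integer-valued extremum is e(T(274, 3)) = 25025, which is strictly less than the density bound 75076/3 since 3 ∤ 274 (the parts of T(274, 3) cannot all be equal).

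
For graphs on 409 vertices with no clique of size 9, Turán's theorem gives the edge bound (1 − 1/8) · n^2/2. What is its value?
Turán density bound = (7/8) · 409^2/2 = 1170967/16 ≈ 73185.4375

Turán's theorem: ex(n, K_{r+1}) is achieved by the complete r-partite Turán graph T(n, r) with parts as balanced as possible, and is at most (1 − 1/r) · n^2/2. For r = 8, n = 409: the density bound is (7/8) · 167281/2 = 1170967/16 ≈ 73185.4375. The integer-valued extremum is e(T(409, 8)) = 73185, which is strictly less than the density bound 1170967/16 since 8 ∤ 409 (the parts of T(409, 8) cannot all be equal).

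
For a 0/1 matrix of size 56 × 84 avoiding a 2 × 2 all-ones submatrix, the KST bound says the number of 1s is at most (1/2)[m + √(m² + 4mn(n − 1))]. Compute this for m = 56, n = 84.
z(56, 84; 2, 2) ≤ (1/2)[56 + √(56² + 4·56·84·83)] = (1/2)[56 + √1564864] = 653.4726

Kővári–Sós–Turán: let r_1, ..., r_56 be the row sums and z = Σ r_i the total number of 1s. Each pair of columns can share at most one row with both entries 1 (else a 2×2 all-ones block appears), so Σ_i C(r_i, 2) ≤ C(84, 2) = 3486. By convexity Σ_i C(r_i, 2) ≥ 56·C(z/56, 2) = z(z − 56)/(2·56), giving z² − 56z − 56·84·83 ≤ 0 and hence z ≤ (1/2)[56 + √(3136 + 4·390432)] = (1/2)[56 + √1564864] ≈ (1/2)(56 + 1250.9452) = 653.4726.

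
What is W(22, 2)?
W(22, 2) = 22 + 1 = 23

A 2-term AP is any pair of integers, so a monochromatic 2-AP exists iff some colour is used at least twice. With 22 colours, the colouring i ↦ i on {1, ..., 22} uses each colour once, avoiding any monochromatic pair, so W(22, 2) > 22. For {1, ..., 23}, pigeonhole forces two integers of the same colour, which form a monochromatic 2-AP. Hence W(22, 2) = 23.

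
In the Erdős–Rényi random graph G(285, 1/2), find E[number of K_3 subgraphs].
E[# K_3] = C(285, 3) · (1/2)^C(3, 2) = 3817670 / 2^3 = 1908835/4 = 477208.75

For each 3-subset S of vertices (there are C(285, 3) = 3817670 such S), let X_S = 1 if S induces a K_3 (all C(3, 2) = 3 edges present). Then P(X_S = 1) = (1/2)^3 = 1/8. By linearity of expectation, E[# K_3] = C(285, 3) · (1/2)^3 = 3817670 / 8 = 1908835/4 = 477208.75.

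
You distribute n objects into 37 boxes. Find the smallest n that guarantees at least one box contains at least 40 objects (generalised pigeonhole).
n = (40 − 1)·37 + 1 = 1444

By the generalised pigeonhole principle, to guarantee some box contains ≥ r objects we need more than (r − 1) · k objects total. Threshold: n = (r − 1) · k + 1. With r = 40 and k = 37: n = 39 · 37 + 1 = 1443 + 1 = 1444. For n = 1443 = 39 · 37, we can put exactly 39 objects in every box, avoiding 40 in any single one — so 1444 is tight.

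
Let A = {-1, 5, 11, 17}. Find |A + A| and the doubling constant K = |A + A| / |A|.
K = |A + A| / |A| = 7/4

Enumerate A + A = {a + b : a, b ∈ A}. With |A| = 4, there are |A|^2 = 16 ordered sum pairs; collecting distinct values, A + A = {-2, 4, 10, 16, 22, 28, 34}, so |A + A| = 7. Thus K = 7/4. Here |A + A| = 2|A| − 1 = 7, the minimum possible — so K = 7/4 is minimal, which holds iff A is an arithmetic progression.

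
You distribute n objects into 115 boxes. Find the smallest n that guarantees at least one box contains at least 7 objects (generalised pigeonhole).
n = (7 − 1)·115 + 1 = 691

By the generalised pigeonhole principle, to guarantee some box contains ≥ r objects we need more than (r − 1) · k objects total. Threshold: n = (r − 1) · k + 1. With r = 7 and k = 115: n = 6 · 115 + 1 = 690 + 1 = 691. For n = 690 = 6 · 115, we can put exactly 6 objects in every box, avoiding 7 in any single one — so 691 is tight.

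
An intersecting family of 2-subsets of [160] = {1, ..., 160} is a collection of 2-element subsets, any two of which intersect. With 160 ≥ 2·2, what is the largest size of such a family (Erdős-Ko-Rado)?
max |F| = C(159, 1) = 159

The Erdős-Ko-Rado theorem states: for n ≥ 2k, an intersecting family of k-subsets of an n-element set has size at most C(n − 1, k − 1), with equality for 'star' families {A ⊆ [n] : |A| = k, i ∈ A} (fix an element i). For n = 160, k = 2: C(159, 1) = 159.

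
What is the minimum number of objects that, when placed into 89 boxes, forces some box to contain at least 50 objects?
n = (50 − 1)·89 + 1 = 4362

By the generalised pigeonhole principle, to guarantee some box contains ≥ r objects we need more than (r − 1) · k objects total. Threshold: n = (r − 1) · k + 1. With r = 50 and k = 89: n = 49 · 89 + 1 = 4361 + 1 = 4362. For n = 4361 = 49 · 89, we can put exactly 49 objects in every box, avoiding 50 in any single one — so 4362 is tight.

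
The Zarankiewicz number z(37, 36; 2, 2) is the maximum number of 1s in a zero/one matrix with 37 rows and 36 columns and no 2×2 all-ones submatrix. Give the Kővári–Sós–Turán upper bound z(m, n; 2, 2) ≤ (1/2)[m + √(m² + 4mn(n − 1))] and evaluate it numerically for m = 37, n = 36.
z(37, 36; 2, 2) ≤ (1/2)[37 + √(37² + 4·37·36·35)] = (1/2)[37 + √187849] = 235.2078

Kővári–Sós–Turán: let r_1, ..., r_37 be the row sums and z = Σ r_i the total number of 1s. Each pair of columns can share at most one row with both entries 1 (else a 2×2 all-ones block appears), so Σ_i C(r_i, 2) ≤ C(36, 2) = 630. By convexity Σ_i C(r_i, 2) ≥ 37·C(z/37, 2) = z(z − 37)/(2·37), giving z² − 37z − 37·36·35 ≤ 0 and hence z ≤ (1/2)[37 + √(1369 + 4·46620)] = (1/2)[37 + √187849] ≈ (1/2)(37 + 433.4155) = 235.2078.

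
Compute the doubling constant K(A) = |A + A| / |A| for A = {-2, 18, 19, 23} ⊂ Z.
K = |A + A| / |A| = 10/4 = 5/2

Enumerate A + A = {a + b : a, b ∈ A}. With |A| = 4, there are |A|^2 = 16 ordered sum pairs; collecting distinct values, A + A = {-4, 16, 17, 21, 36, 37, 38, 41, 42, 46}, so |A + A| = 10. Thus K = 10/4 = 5/2. For comparison, the minimum possible |A + A| over all 4-element sets is 2·4 − 1 = 7 (so min K = 7/4), attained only by arithmetic progressions.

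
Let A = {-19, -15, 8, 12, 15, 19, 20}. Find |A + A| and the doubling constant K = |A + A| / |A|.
K = |A + A| / |A| = 25/7

Enumerate A + A = {a + b : a, b ∈ A}. With |A| = 7, there are |A|^2 = 49 ordered sum pairs; collecting distinct values, A + A = {-38, -34, -30, -11, -7, -4, -3, 0, 1, 4, 5, 16, 20, 23, 24, 27, 28, 30, 31, 32, 34, 35, 38, 39, 40}, so |A + A| = 25. Thus K = 25/7. For comparison, the minimum possible |A + A| over all 7-element sets is 2·7 − 1 = 13 (so min K = 13/7), attained only by arithmetic progressions.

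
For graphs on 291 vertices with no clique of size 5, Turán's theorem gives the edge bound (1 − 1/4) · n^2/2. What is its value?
Turán density bound = (3/4) · 291^2/2 = 254043/8 ≈ 31755.375

Turán's theorem: ex(n, K_{r+1}) is achieved by the complete r-partite Turán graph T(n, r) with parts as balanced as possible, and is at most (1 − 1/r) · n^2/2. For r = 4, n = 291: the density bound is (3/4) · 84681/2 = 254043/8 ≈ 31755.375. The integer-valued extremum is e(T(291, 4)) = 31755, which is strictly less than the density bound 254043/8 since 4 ∤ 291 (the parts of T(291, 4) cannot all be equal).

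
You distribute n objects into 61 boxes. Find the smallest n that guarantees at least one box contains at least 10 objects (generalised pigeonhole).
n = (10 − 1)·61 + 1 = 550

By the generalised pigeonhole principle, to guarantee some box contains ≥ r objects we need more than (r − 1) · k objects total. Threshold: n = (r − 1) · k + 1. With r = 10 and k = 61: n = 9 · 61 + 1 = 549 + 1 = 550. For n = 549 = 9 · 61, we can put exactly 9 objects in every box, avoiding 10 in any single one — so 550 is tight.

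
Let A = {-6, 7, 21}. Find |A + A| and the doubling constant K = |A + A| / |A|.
K = |A + A| / |A| = 6/3 = 2

Enumerate A + A = {a + b : a, b ∈ A}. With |A| = 3, there are |A|^2 = 9 ordered sum pairs; collecting distinct values, A + A = {-12, 1, 14, 15, 28, 42}, so |A + A| = 6. Thus K = 6/3 = 2. For comparison, the minimum possible |A + A| over all 3-element sets is 2·3 − 1 = 5 (so min K = 5/3), attained only by arithmetic progressions.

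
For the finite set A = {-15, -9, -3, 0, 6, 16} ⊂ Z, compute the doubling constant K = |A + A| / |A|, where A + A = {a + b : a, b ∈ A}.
K = |A + A| / |A| = 18/6 = 3

Enumerate A + A = {a + b : a, b ∈ A}. With |A| = 6, there are |A|^2 = 36 ordered sum pairs; collecting distinct values, A + A = {-30, -24, -18, -15, -12, -9, -6, -3, 0, 1, 3, 6, 7, 12, 13, 16, 22, 32}, so |A + A| = 18. Thus K = 18/6 = 3. For comparison, the minimum possible |A + A| over all 6-element sets is 2·6 − 1 = 11 (so min K = 11/6), attained only by arithmetic progressions.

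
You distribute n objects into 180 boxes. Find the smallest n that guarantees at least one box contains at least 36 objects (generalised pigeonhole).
n = (36 − 1)·180 + 1 = 6301

By the generalised pigeonhole principle, to guarantee some box contains ≥ r objects we need more than (r − 1) · k objects total. Threshold: n = (r − 1) · k + 1. With r = 36 and k = 180: n = 35 · 180 + 1 = 6300 + 1 = 6301. For n = 6300 = 35 · 180, we can put exactly 35 objects in every box, avoiding 36 in any single one — so 6301 is tight.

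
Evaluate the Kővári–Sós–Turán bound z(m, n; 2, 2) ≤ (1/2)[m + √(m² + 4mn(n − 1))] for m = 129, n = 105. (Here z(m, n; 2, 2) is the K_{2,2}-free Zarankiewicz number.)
z(129, 105; 2, 2) ≤ (1/2)[129 + √(129² + 4·129·105·104)] = (1/2)[129 + √5651361] = 1253.1296

Kővári–Sós–Turán: let r_1, ..., r_129 be the row sums and z = Σ r_i the total number of 1s. Each pair of columns can share at most one row with both entries 1 (else a 2×2 all-ones block appears), so Σ_i C(r_i, 2) ≤ C(105, 2) = 5460. By convexity Σ_i C(r_i, 2) ≥ 129·C(z/129, 2) = z(z − 129)/(2·129), giving z² − 129z − 129·105·104 ≤ 0 and hence z ≤ (1/2)[129 + √(16641 + 4·1408680)] = (1/2)[129 + √5651361] ≈ (1/2)(129 + 2377.2591) = 1253.1296.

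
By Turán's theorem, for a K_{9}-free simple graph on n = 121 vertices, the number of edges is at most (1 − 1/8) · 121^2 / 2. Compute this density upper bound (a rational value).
Turán density bound = (7/8) · 121^2/2 = 102487/16 ≈ 6405.4375

Turán's theorem: ex(n, K_{r+1}) is achieved by the complete r-partite Turán graph T(n, r) with parts as balanced as possible, and is at most (1 − 1/r) · n^2/2. For r = 8, n = 121: the density bound is (7/8) · 14641/2 = 102487/16 ≈ 6405.4375. The integer-valued extremum is e(T(121, 8)) = 6405, which is strictly less than the density bound 102487/16 since 8 ∤ 121 (the parts of T(121, 8) cannot all be equal).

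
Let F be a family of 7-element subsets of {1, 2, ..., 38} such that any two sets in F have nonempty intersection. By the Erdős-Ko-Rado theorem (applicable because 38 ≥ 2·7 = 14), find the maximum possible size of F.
max |F| = C(37, 6) = 2324784

Erdős-Ko-Rado (1961): when n ≥ 2k, max |F| = C(n−1, k−1). The bound is attained by the star {A : i ∈ A} for any fixed i ∈ [n]. Here C(38−1, 7−1) = C(37, 6) = 2324784.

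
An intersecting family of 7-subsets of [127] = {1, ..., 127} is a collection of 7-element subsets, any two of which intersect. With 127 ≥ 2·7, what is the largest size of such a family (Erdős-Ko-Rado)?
max |F| = C(126, 6) = 4925156775

The Erdős-Ko-Rado theorem states: for n ≥ 2k, an intersecting family of k-subsets of an n-element set has size at most C(n − 1, k − 1), with equality for 'star' families {A ⊆ [n] : |A| = k, i ∈ A} (fix an element i). For n = 127, k = 7: C(126, 6) = 4925156775.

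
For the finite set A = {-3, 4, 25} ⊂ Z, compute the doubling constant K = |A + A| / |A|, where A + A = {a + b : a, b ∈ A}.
K = |A + A| / |A| = 6/3 = 2

Enumerate A + A = {a + b : a, b ∈ A}. With |A| = 3, there are |A|^2 = 9 ordered sum pairs; collecting distinct values, A + A = {-6, 1, 8, 22, 29, 50}, so |A + A| = 6. Thus K = 6/3 = 2. For comparison, the minimum possible |A + A| over all 3-element sets is 2·3 − 1 = 5 (so min K = 5/3), attained only by arithmetic progressions.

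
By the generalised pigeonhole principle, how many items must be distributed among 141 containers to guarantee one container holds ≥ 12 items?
n = (12 − 1)·141 + 1 = 1552

By the generalised pigeonhole principle, to guarantee some box contains ≥ r objects we need more than (r − 1) · k objects total. Threshold: n = (r − 1) · k + 1. With r = 12 and k = 141: n = 11 · 141 + 1 = 1551 + 1 = 1552. For n = 1551 = 11 · 141, we can put exactly 11 objects in every box, avoiding 12 in any single one — so 1552 is tight.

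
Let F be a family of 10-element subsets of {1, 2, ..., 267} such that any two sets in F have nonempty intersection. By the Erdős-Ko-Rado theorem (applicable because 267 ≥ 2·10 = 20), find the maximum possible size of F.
max |F| = C(266, 9) = 16023551101247690

Erdős-Ko-Rado (1961): when n ≥ 2k, max |F| = C(n−1, k−1). The bound is attained by the star {A : i ∈ A} for any fixed i ∈ [n]. Here C(267−1, 10−1) = C(266, 9) = 16023551101247690.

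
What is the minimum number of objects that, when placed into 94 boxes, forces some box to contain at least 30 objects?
n = (30 − 1)·94 + 1 = 2727

By the generalised pigeonhole principle, to guarantee some box contains ≥ r objects we need more than (r − 1) · k objects total. Threshold: n = (r − 1) · k + 1. With r = 30 and k = 94: n = 29 · 94 + 1 = 2726 + 1 = 2727. For n = 2726 = 29 · 94, we can put exactly 29 objects in every box, avoiding 30 in any single one — so 2727 is tight.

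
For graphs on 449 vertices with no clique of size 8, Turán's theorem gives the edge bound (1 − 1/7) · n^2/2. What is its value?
Turán density bound = (6/7) · 449^2/2 = 604803/7 ≈ 86400.4286

Turán's theorem: ex(n, K_{r+1}) is achieved by the complete r-partite Turán graph T(n, r) with parts as balanced as possible, and is at most (1 − 1/r) · n^2/2. For r = 7, n = 449: the density bound is (6/7) · 201601/2 = 604803/7 ≈ 86400.4286. The integer-valued extremum is e(T(449, 7)) = 86400, which is strictly less than the density bound 604803/7 since 7 ∤ 449 (the parts of T(449, 7) cannot all be equal).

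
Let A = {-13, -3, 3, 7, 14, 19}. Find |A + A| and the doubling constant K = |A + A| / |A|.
K = |A + A| / |A| = 19/6

Enumerate A + A = {a + b : a, b ∈ A}. With |A| = 6, there are |A|^2 = 36 ordered sum pairs; collecting distinct values, A + A = {-26, -16, -10, -6, 0, 1, 4, 6, 10, 11, 14, 16, 17, 21, 22, 26, 28, 33, 38}, so |A + A| = 19. Thus K = 19/6. For comparison, the minimum possible |A + A| over all 6-element sets is 2·6 − 1 = 11 (so min K = 11/6), attained only by arithmetic progressions.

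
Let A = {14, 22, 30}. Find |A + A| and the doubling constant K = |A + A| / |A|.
K = |A + A| / |A| = 5/3

Enumerate A + A = {a + b : a, b ∈ A}. With |A| = 3, there are |A|^2 = 9 ordered sum pairs; collecting distinct values, A + A = {28, 36, 44, 52, 60}, so |A + A| = 5. Thus K = 5/3. Here |A + A| = 2|A| − 1 = 5, the minimum possible — so K = 5/3 is minimal, which holds iff A is an arithmetic progression.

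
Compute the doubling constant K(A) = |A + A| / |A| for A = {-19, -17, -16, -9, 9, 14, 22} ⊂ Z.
K = |A + A| / |A| = 27/7

Enumerate A + A = {a + b : a, b ∈ A}. With |A| = 7, there are |A|^2 = 49 ordered sum pairs; collecting distinct values, A + A = {-38, -36, -35, -34, -33, -32, -28, -26, -25, -18, -10, -8, -7, -5, -3, -2, 0, 3, 5, 6, 13, 18, 23, 28, 31, 36, 44}, so |A + A| = 27. Thus K = 27/7. For comparison, the minimum possible |A + A| over all 7-element sets is 2·7 − 1 = 13 (so min K = 13/7), attained only by arithmetic progressions.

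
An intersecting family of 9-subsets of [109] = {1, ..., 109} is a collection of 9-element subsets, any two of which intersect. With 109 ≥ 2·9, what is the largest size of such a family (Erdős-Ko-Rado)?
max |F| = C(108, 8) = 352025629371

The Erdős-Ko-Rado theorem states: for n ≥ 2k, an intersecting family of k-subsets of an n-element set has size at most C(n − 1, k − 1), with equality for 'star' families {A ⊆ [n] : |A| = k, i ∈ A} (fix an element i). For n = 109, k = 9: C(108, 8) = 352025629371.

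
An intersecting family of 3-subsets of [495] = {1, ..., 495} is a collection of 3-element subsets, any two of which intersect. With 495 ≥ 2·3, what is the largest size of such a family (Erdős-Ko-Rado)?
max |F| = C(494, 2) = 121771

The Erdős-Ko-Rado theorem states: for n ≥ 2k, an intersecting family of k-subsets of an n-element set has size at most C(n − 1, k − 1), with equality for 'star' families {A ⊆ [n] : |A| = k, i ∈ A} (fix an element i). For n = 495, k = 3: C(494, 2) = 121771.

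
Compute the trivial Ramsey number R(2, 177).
R(2, 177) = 177

R(2, k) = k for all k ≥ 2: in a 2-colouring of K_k, either some edge is red (a red K_2) or all edges are blue (a blue K_k). And K_{176} coloured all-blue has no blue K_177, so R(2, 177) > 176. Hence R(2, 177) = 177.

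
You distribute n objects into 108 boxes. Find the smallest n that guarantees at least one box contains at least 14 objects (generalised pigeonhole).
n = (14 − 1)·108 + 1 = 1405

By the generalised pigeonhole principle, to guarantee some box contains ≥ r objects we need more than (r − 1) · k objects total. Threshold: n = (r − 1) · k + 1. With r = 14 and k = 108: n = 13 · 108 + 1 = 1404 + 1 = 1405. For n = 1404 = 13 · 108, we can put exactly 13 objects in every box, avoiding 14 in any single one — so 1405 is tight.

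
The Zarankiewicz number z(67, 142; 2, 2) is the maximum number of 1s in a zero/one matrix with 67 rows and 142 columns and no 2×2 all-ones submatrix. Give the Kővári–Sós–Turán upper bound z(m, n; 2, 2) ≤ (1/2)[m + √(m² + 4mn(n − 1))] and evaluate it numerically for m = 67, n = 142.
z(67, 142; 2, 2) ≤ (1/2)[67 + √(67² + 4·67·142·141)] = (1/2)[67 + √5370385] = 1192.2046

Kővári–Sós–Turán: let r_1, ..., r_67 be the row sums and z = Σ r_i the total number of 1s. Each pair of columns can share at most one row with both entries 1 (else a 2×2 all-ones block appears), so Σ_i C(r_i, 2) ≤ C(142, 2) = 10011. By convexity Σ_i C(r_i, 2) ≥ 67·C(z/67, 2) = z(z − 67)/(2·67), giving z² − 67z − 67·142·141 ≤ 0 and hence z ≤ (1/2)[67 + √(4489 + 4·1341474)] = (1/2)[67 + √5370385] ≈ (1/2)(67 + 2317.4091) = 1192.2046.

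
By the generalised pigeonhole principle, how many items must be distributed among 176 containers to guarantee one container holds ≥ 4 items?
n = (4 − 1)·176 + 1 = 529

By the generalised pigeonhole principle, to guarantee some box contains ≥ r objects we need more than (r − 1) · k objects total. Threshold: n = (r − 1) · k + 1. With r = 4 and k = 176: n = 3 · 176 + 1 = 528 + 1 = 529. For n = 528 = 3 · 176, we can put exactly 3 objects in every box, avoiding 4 in any single one — so 529 is tight.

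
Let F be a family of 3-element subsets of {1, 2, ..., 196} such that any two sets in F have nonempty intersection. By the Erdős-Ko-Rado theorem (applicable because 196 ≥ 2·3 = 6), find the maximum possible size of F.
max |F| = C(195, 2) = 18915

The Erdős-Ko-Rado theorem states: for n ≥ 2k, an intersecting family of k-subsets of an n-element set has size at most C(n − 1, k − 1), with equality for 'star' families {A ⊆ [n] : |A| = k, i ∈ A} (fix an element i). For n = 196, k = 3: C(195, 2) = 18915.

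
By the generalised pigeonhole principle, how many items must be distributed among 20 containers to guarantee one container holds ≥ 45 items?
n = (45 − 1)·20 + 1 = 881

By the generalised pigeonhole principle, to guarantee some box contains ≥ r objects we need more than (r − 1) · k objects total. Threshold: n = (r − 1) · k + 1. With r = 45 and k = 20: n = 44 · 20 + 1 = 880 + 1 = 881. For n = 880 = 44 · 20, we can put exactly 44 objects in every box, avoiding 45 in any single one — so 881 is tight.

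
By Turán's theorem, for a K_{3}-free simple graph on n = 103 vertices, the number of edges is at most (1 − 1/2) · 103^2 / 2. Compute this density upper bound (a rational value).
Turán density bound = (1/2) · 103^2/2 = 10609/4 ≈ 2652.25

Turán's theorem: ex(n, K_{r+1}) is achieved by the complete r-partite Turán graph T(n, r) with parts as balanced as possible, and is at most (1 − 1/r) · n^2/2. For r = 2, n = 103: the density bound is (1/2) · 10609/2 = 10609/4 ≈ 2652.25. The integer-valued extremum is e(T(103, 2)) = 2652, which is strictly less than the density bound 10609/4 since 2 ∤ 103 (the parts of T(103, 2) cannot all be equal).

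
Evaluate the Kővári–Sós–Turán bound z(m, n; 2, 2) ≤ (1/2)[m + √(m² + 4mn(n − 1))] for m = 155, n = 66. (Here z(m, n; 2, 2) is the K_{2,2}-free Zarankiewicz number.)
z(155, 66; 2, 2) ≤ (1/2)[155 + √(155² + 4·155·66·65)] = (1/2)[155 + √2683825] = 896.6192

Kővári–Sós–Turán: let r_1, ..., r_155 be the row sums and z = Σ r_i the total number of 1s. Each pair of columns can share at most one row with both entries 1 (else a 2×2 all-ones block appears), so Σ_i C(r_i, 2) ≤ C(66, 2) = 2145. By convexity Σ_i C(r_i, 2) ≥ 155·C(z/155, 2) = z(z − 155)/(2·155), giving z² − 155z − 155·66·65 ≤ 0 and hence z ≤ (1/2)[155 + √(24025 + 4·664950)] = (1/2)[155 + √2683825] ≈ (1/2)(155 + 1638.2384) = 896.6192.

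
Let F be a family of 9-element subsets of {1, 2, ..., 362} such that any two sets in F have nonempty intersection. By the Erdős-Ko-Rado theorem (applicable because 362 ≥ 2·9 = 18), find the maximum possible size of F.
max |F| = C(361, 8) = 6616319722852365

Erdős-Ko-Rado (1961): when n ≥ 2k, max |F| = C(n−1, k−1). The bound is attained by the star {A : i ∈ A} for any fixed i ∈ [n]. Here C(362−1, 9−1) = C(361, 8) = 6616319722852365.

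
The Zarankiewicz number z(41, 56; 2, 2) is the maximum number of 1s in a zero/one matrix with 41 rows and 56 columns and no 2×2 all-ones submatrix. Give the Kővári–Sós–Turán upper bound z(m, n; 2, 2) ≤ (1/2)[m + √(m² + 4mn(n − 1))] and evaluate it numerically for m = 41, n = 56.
z(41, 56; 2, 2) ≤ (1/2)[41 + √(41² + 4·41·56·55)] = (1/2)[41 + √506801] = 376.4498

Kővári–Sós–Turán: let r_1, ..., r_41 be the row sums and z = Σ r_i the total number of 1s. Each pair of columns can share at most one row with both entries 1 (else a 2×2 all-ones block appears), so Σ_i C(r_i, 2) ≤ C(56, 2) = 1540. By convexity Σ_i C(r_i, 2) ≥ 41·C(z/41, 2) = z(z − 41)/(2·41), giving z² − 41z − 41·56·55 ≤ 0 and hence z ≤ (1/2)[41 + √(1681 + 4·126280)] = (1/2)[41 + √506801] ≈ (1/2)(41 + 711.8996) = 376.4498.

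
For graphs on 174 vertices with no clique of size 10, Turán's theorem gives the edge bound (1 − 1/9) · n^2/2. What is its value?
Turán density bound = (8/9) · 174^2/2 = 13456

Turán's theorem: ex(n, K_{r+1}) is achieved by the complete r-partite Turán graph T(n, r) with parts as balanced as possible, and is at most (1 − 1/r) · n^2/2. For r = 9, n = 174: the density bound is (8/9) · 30276/2 = 13456. The integer-valued extremum is e(T(174, 9)) = 13455, which is strictly less than the density bound 13456 since 9 ∤ 174 (the parts of T(174, 9) cannot all be equal).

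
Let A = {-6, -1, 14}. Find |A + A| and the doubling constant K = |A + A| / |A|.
K = |A + A| / |A| = 6/3 = 2

Enumerate A + A = {a + b : a, b ∈ A}. With |A| = 3, there are |A|^2 = 9 ordered sum pairs; collecting distinct values, A + A = {-12, -7, -2, 8, 13, 28}, so |A + A| = 6. Thus K = 6/3 = 2. For comparison, the minimum possible |A + A| over all 3-element sets is 2·3 − 1 = 5 (so min K = 5/3), attained only by arithmetic progressions.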